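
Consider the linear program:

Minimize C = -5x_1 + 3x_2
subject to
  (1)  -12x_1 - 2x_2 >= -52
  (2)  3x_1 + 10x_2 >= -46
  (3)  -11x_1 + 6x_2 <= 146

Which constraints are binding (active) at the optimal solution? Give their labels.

Extreme points and C = -5x_1 + 3x_2:
  (102/19, -118/19) → C = -864/19
  (10/47, 1162/47) → C = 3436/47
  (-217/16, -17/32) → C = 2119/32

The minimum is at (102/19, -118/19). Substituting into each constraint, equality holds for (1) and (2); the remaining constraints have slack.

(1) and (2)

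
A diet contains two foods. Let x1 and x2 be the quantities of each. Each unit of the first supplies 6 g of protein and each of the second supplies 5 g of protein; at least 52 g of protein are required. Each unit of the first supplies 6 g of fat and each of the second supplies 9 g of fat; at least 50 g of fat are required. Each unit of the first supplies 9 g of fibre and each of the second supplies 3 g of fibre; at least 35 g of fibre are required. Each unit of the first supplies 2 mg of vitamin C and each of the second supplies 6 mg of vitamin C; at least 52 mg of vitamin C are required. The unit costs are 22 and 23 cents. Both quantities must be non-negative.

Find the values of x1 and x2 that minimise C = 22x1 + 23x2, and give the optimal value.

x1 = 2, x2 = 8, minimum C = 228

Feasible corners and C = 22x1 + 23x2:
  (0, 35/3) → C = 805/3
  (26, 0) → C = 572
  (19/27, 86/9) → C = 6352/27
  (2, 8) → C = 228
The feasible region is unbounded (it extends along (0, 1), (1, 0)), but C strictly increases along every unbounded feasible direction, so there is no improving ray and the minimum is attained at a vertex.

The binding constraints are 6x1 + 5x2 = 52 and 2x1 + 6x2 = 52.
Solving simultaneously gives x1 = 2, x2 = 8.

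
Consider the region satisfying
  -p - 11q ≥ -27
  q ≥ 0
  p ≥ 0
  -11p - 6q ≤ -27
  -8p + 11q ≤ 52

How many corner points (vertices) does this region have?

3

The feasible vertices (each the meet of two boundaries and inside every other half-plane) are:
  (27, 0)
  (27/23, 54/23)
  (27/11, 0)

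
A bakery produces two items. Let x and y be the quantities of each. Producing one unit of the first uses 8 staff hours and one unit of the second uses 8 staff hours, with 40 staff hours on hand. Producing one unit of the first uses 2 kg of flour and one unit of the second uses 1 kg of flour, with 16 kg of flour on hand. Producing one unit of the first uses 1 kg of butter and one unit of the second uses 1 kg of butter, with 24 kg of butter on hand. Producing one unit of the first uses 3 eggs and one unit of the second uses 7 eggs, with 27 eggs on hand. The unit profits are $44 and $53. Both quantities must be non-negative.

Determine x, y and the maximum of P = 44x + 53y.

x = 2, y = 3, maximum P = 247

Corner points and P = 44x + 53y:
  (0, 0) → P = 0
  (0, 27/7) → P = 1431/7
  (5, 0) → P = 220
  (2, 3) → P = 247

At the optimal vertex, 8x + 8y = 40 and 3x + 7y = 27.
Solving simultaneously gives x = 2, y = 3.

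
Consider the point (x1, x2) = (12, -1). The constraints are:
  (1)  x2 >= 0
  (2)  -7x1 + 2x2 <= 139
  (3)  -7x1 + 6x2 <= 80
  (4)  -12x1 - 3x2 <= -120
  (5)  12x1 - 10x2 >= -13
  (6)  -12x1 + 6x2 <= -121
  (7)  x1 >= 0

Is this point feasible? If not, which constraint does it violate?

not feasible — violates (1)

Constraint (1): x2 = -1, which is not ≥ 0. All other constraints are satisfied.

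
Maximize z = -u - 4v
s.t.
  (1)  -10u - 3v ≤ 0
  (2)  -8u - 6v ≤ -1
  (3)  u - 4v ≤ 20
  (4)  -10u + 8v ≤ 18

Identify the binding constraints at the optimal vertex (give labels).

(2) and (3)

Feasible corners and z = -u - 4v:
  (-1/12, 5/18) → z = -37/36
  (-27/55, 18/11) → z = -333/55
  (62/19, -159/38) → z = 256/19
The feasible region is unbounded (it extends along (4, 5), (4, 1)), but z strictly decreases along every unbounded feasible direction, so there is no improving ray and the maximum is attained at a vertex.

The maximum is at (62/19, -159/38). Substituting into each constraint, equality holds for (2) and (3); the remaining constraints have slack.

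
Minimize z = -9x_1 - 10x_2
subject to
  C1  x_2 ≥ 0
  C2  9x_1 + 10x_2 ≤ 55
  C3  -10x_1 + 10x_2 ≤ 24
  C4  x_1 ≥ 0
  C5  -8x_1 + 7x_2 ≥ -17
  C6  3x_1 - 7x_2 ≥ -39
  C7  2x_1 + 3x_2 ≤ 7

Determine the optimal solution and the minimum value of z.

Vertices and z = -9x_1 - 10x_2:
  (0, 0) → z = 0
  (17/8, 0) → z = -153/8
  (0, 7/3) → z = -70/3
  (50/19, 11/19) → z = -560/19

At the optimal vertex, -8x_1 + 7x_2 = -17 and 2x_1 + 3x_2 = 7.
Solving simultaneously gives x_1 = 50/19, x_2 = 11/19.

x_1 = 50/19, x_2 = 11/19, minimum z = -560/19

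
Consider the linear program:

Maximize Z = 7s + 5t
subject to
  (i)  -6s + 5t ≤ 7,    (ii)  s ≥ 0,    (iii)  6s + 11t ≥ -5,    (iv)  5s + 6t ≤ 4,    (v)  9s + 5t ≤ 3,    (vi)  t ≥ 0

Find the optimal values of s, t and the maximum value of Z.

Vertices and Z = 7s + 5t:
  (0, 3/5) → Z = 3
  (0, 0) → Z = 0
  (1/3, 0) → Z = 7/3

The binding constraints are s = 0 and 9s + 5t = 3.
Solving simultaneously gives s = 0, t = 3/5.

s = 0, t = 3/5, maximum Z = 3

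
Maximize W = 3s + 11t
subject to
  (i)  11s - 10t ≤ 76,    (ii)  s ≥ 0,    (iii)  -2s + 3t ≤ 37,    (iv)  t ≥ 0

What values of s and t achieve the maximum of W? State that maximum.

s = 46, t = 43, maximum W = 611

Vertices and W = 3s + 11t:
  (46, 43) → W = 611
  (76/11, 0) → W = 228/11
  (0, 37/3) → W = 407/3
  (0, 0) → W = 0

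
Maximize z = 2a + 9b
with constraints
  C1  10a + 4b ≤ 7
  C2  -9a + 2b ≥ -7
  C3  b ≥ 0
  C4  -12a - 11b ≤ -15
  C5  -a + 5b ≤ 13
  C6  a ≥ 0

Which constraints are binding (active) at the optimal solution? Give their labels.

Feasible corners and z = 2a + 9b:
  (17/62, 33/31) → z = 314/31
  (0, 7/4) → z = 63/4
  (0, 15/11) → z = 135/11

The maximum is at (0, 7/4). Substituting into each constraint, equality holds for C1 and C6; the remaining constraints have slack.

C1 and C6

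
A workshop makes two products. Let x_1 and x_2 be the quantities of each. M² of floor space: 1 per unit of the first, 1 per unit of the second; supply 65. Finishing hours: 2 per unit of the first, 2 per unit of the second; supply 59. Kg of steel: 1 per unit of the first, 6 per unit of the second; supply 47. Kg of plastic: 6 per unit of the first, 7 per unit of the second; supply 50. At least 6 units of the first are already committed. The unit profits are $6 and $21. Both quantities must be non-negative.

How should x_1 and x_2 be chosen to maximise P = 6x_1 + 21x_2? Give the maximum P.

Corner points and P = 6x_1 + 21x_2:
  (25/3, 0) → P = 50
  (6, 0) → P = 36
  (6, 2) → P = 78

x_1 = 6, x_2 = 2, maximum P = 78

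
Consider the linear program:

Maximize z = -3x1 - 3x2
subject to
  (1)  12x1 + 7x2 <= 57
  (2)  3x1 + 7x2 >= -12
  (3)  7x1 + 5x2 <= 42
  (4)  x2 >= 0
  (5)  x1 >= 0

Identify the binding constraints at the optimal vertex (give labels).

(4) and (5)

Vertices and z = -3x1 - 3x2:
  (19/4, 0) → z = -57/4
  (0, 57/7) → z = -171/7
  (0, 0) → z = 0

The maximum is at (0, 0). Substituting into each constraint, equality holds for (4) and (5); the remaining constraints have slack.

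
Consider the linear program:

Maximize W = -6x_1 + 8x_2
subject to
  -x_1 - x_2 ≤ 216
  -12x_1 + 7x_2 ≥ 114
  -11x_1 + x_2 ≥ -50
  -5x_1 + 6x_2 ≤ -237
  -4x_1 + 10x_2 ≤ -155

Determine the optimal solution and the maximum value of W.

Vertices and W = -6x_1 + 8x_2:
  (-1626/19, -2478/19) → W = -10068/19
  (-1059/11, -1317/11) → W = -4182/11
  (-2343/37, -3414/37) → W = -13254/37

The optimum lies where -12x_1 + 7x_2 = 114 and -5x_1 + 6x_2 = -237.
Solving simultaneously gives x_1 = -2343/37, x_2 = -3414/37.

x_1 = -2343/37, x_2 = -3414/37, maximum W = -13254/37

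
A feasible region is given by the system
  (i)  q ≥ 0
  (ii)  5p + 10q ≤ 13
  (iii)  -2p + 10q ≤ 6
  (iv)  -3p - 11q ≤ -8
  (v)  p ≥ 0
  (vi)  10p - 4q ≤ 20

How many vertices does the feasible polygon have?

4

Pairwise boundary intersections that survive every other constraint:
  (1, 4/5)
  (21/10, 1/4)
  (7/26, 17/26)
  (126/61, 10/61)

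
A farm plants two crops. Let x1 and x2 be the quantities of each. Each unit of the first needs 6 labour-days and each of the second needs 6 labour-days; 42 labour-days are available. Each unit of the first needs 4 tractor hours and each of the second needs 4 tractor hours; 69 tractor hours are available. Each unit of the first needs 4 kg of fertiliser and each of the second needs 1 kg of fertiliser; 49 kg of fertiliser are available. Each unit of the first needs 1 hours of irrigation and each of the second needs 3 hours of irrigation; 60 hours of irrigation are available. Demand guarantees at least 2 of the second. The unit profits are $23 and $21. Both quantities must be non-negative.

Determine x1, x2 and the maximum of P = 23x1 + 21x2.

x1 = 5, x2 = 2, maximum P = 157

The binding constraints are 6x1 + 6x2 = 42 and x2 = 2.
Solving simultaneously gives x1 = 5, x2 = 2.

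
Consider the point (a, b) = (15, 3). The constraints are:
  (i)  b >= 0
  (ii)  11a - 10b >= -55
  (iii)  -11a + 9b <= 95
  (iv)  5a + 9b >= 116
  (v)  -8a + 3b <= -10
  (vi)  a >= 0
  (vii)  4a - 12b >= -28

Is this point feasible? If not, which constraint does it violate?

Constraint (iv): 5a + 9b = 102, which is not ≥ 116. All other constraints are satisfied.

not feasible — violates (iv)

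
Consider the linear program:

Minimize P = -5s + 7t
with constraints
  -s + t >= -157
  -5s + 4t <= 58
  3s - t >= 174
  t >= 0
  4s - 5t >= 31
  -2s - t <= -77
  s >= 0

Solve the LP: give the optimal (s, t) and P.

s = 157, t = 0, minimum P = -785

Vertices and P = -5s + 7t:
  (157, 0) → P = -785
  (754, 597) → P = 409
  (58, 0) → P = -290
  (839/11, 603/11) → P = 26/11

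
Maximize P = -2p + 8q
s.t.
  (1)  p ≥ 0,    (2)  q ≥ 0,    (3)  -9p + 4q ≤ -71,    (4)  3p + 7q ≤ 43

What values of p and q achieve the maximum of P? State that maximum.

Vertices and P = -2p + 8q:
  (71/9, 0) → P = -142/9
  (43/3, 0) → P = -86/3
  (223/25, 58/25) → P = 18/25

The optimum lies where -9p + 4q = -71 and 3p + 7q = 43.
Solving simultaneously gives p = 223/25, q = 58/25.

p = 223/25, q = 58/25, maximum P = 18/25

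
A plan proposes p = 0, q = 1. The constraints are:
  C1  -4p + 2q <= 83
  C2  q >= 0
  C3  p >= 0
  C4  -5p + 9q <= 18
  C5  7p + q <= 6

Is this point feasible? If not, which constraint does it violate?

C1: 2 ≤ 83 ✓
C2: 1 ≥ 0 ✓
C3: 0 ≥ 0 ✓
C4: 9 ≤ 18 ✓
C5: 1 ≤ 6 ✓

feasible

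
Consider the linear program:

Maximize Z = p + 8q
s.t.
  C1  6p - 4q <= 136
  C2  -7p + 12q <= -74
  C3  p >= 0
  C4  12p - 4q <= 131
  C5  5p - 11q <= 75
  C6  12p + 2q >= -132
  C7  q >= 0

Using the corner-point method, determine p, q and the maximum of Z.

Feasible corners and Z = p + 8q:
  (11, 1/4) → Z = 13
  (74/7, 0) → Z = 74/7
  (131/12, 0) → Z = 131/12

p = 11, q = 1/4, maximum Z = 13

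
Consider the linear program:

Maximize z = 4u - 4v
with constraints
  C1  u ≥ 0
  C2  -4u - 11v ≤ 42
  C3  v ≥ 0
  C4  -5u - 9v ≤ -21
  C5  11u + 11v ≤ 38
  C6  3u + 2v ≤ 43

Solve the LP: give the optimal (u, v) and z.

u = 111/44, v = 41/44, maximum z = 70/11

Extreme points and z = 4u - 4v:
  (0, 7/3) → z = -28/3
  (0, 38/11) → z = -152/11
  (111/44, 41/44) → z = 70/11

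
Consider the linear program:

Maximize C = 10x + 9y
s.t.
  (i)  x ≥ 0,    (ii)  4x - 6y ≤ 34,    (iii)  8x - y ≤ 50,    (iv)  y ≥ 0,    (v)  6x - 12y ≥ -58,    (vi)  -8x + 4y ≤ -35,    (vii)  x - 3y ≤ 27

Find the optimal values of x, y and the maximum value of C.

Feasible corners and C = 10x + 9y:
  (25/4, 0) → C = 125/2
  (55/8, 5) → C = 455/4
  (35/8, 0) → C = 175/4

The optimum lies where 8x - y = 50 and -8x + 4y = -35.
Solving simultaneously gives x = 55/8, y = 5.

x = 55/8, y = 5, maximum C = 455/4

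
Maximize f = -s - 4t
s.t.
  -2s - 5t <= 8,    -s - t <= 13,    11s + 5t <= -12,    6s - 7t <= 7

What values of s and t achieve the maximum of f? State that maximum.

s = -21/44, t = -31/22, maximum f = 269/44

The feasible region is unbounded (it extends along (-1, 1), (-5, 11)), but f strictly decreases along every unbounded feasible direction, so there is no improving ray and the maximum is attained at a vertex.

The binding constraints are -2s - 5t = 8 and 6s - 7t = 7.
Solving simultaneously gives s = -21/44, t = -31/22.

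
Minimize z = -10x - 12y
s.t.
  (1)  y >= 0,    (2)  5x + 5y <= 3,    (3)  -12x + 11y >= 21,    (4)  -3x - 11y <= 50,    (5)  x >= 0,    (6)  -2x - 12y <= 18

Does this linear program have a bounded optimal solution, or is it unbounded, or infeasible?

infeasible

The boundaries y = 0 and 5x + 5y = 3 meet at (3/5, 0), but that point violates -12x + 11y ≥ 21. Every candidate vertex is excluded by some other constraint, so the feasible region is empty.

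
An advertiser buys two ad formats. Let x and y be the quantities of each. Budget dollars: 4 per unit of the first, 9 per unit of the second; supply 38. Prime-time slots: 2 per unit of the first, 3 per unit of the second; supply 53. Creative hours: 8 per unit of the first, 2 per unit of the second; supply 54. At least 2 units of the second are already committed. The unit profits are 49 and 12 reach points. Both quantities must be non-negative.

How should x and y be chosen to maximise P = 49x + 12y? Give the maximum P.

Extreme points and P = 49x + 12y:
  (0, 38/9) → P = 152/3
  (0, 2) → P = 24
  (5, 2) → P = 269

x = 5, y = 2, maximum P = 269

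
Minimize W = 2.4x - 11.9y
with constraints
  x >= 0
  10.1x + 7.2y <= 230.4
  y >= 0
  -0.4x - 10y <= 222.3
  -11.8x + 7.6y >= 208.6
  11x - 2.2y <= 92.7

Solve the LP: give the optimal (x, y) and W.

x = 0, y = 32, minimum W = -380.8

Corner points and W = 2.4x - 11.9y:
  (0, 32) → W = -1904/5
  (0, 1043/38) → W = -124117/380
  (6228/4043, 241279/8086) → W = -28413257/80860

At the optimal vertex, x = 0 and 10.1x + 7.2y = 230.4.
Solving simultaneously gives x = 0, y = 32.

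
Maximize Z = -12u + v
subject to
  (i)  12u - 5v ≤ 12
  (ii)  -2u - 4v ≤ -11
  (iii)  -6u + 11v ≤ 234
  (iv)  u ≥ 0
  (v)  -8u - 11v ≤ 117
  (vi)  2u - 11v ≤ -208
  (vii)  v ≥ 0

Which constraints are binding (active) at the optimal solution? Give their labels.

Feasible corners and Z = -12u + v:
  (217/17, 480/17) → Z = -2124/17
  (586/61, 1260/61) → Z = -5772/61
  (0, 234/11) → Z = 234/11
  (0, 208/11) → Z = 208/11

The maximum is at (0, 234/11). Substituting into each constraint, equality holds for (iii) and (iv); the remaining constraints have slack.

(iii) and (iv)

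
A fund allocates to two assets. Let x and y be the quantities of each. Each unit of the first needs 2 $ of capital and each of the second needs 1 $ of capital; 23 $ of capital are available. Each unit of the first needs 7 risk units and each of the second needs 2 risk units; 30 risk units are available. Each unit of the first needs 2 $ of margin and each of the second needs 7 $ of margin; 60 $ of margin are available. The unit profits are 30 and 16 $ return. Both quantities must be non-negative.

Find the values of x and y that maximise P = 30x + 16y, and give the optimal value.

Corner points and P = 30x + 16y:
  (0, 0) → P = 0
  (0, 60/7) → P = 960/7
  (30/7, 0) → P = 900/7
  (2, 8) → P = 188

The binding constraints are 7x + 2y = 30 and 2x + 7y = 60.
Solving simultaneously gives x = 2, y = 8.

x = 2, y = 8, maximum P = 188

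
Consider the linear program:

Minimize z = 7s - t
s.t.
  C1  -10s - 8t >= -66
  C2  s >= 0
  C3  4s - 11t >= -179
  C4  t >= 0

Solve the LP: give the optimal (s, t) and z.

Corner points and z = 7s - t:
  (0, 33/4) → z = -33/4
  (33/5, 0) → z = 231/5
  (0, 0) → z = 0

s = 0, t = 33/4, minimum z = -33/4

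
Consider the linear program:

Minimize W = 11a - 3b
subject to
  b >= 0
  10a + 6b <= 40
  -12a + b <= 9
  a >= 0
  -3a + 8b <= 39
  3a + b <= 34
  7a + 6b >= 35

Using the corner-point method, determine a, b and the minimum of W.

Corner points and W = 11a - 3b:
  (43/49, 255/49) → W = -292/49
  (5/3, 35/9) → W = 20/3
  (23/37, 189/37) → W = -314/37

The optimum lies where -3a + 8b = 39 and 7a + 6b = 35.
Solving simultaneously gives a = 23/37, b = 189/37.

a = 23/37, b = 189/37, minimum W = -314/37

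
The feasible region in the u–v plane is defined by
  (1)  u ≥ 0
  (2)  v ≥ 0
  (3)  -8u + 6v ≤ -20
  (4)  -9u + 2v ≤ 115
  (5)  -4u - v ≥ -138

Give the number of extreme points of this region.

3

Of the 10 pairwise boundary intersections, those satisfying every inequality are:
  (5/2, 0)
  (69/2, 0)
  (53/2, 32)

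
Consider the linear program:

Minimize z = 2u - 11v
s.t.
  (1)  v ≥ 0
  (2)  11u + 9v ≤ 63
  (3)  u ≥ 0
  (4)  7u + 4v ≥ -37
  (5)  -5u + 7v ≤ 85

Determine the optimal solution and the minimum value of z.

Feasible corners and z = 2u - 11v:
  (63/11, 0) → z = 126/11
  (0, 0) → z = 0
  (0, 7) → z = -77

u = 0, v = 7, minimum z = -77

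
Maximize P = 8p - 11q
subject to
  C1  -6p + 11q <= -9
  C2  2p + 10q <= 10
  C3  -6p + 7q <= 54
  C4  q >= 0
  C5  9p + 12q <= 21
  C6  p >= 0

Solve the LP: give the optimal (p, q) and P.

Vertices and P = 8p - 11q:
  (3/2, 0) → P = 12
  (113/57, 5/19) → P = 739/57
  (7/3, 0) → P = 56/3

The optimum lies where q = 0 and 9p + 12q = 21.
Solving simultaneously gives p = 7/3, q = 0.

p = 7/3, q = 0, maximum P = 56/3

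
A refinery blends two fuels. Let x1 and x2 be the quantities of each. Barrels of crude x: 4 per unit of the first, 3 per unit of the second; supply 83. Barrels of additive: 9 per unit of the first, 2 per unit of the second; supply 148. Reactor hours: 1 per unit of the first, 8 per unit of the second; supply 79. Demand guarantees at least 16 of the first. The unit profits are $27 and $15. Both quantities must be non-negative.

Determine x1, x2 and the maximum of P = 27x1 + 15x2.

x1 = 16, x2 = 2, maximum P = 462

Vertices and P = 27x1 + 15x2:
  (148/9, 0) → P = 444
  (16, 0) → P = 432
  (16, 2) → P = 462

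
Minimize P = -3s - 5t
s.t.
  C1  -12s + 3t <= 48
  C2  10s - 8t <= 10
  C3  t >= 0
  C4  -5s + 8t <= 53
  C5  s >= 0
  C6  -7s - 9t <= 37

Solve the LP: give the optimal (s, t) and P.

s = 63/5, t = 29/2, minimum P = -1103/10

Vertices and P = -3s - 5t:
  (1, 0) → P = -3
  (63/5, 29/2) → P = -1103/10
  (0, 0) → P = 0
  (0, 53/8) → P = -265/8

The binding constraints are 10s - 8t = 10 and -5s + 8t = 53.
Solving simultaneously gives s = 63/5, t = 29/2.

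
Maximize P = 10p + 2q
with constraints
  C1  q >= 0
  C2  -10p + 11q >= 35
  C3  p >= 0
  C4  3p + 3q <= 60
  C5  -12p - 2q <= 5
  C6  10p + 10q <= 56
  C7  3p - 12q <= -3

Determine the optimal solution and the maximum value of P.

p = 19/15, q = 13/3, maximum P = 64/3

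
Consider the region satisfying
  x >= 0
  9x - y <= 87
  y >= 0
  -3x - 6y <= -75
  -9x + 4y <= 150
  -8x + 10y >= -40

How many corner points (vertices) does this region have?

Pairwise boundary intersections that survive every other constraint:
  (0, 25/2)
  (0, 75/2)
  (199/19, 138/19)
  (166/9, 79)

4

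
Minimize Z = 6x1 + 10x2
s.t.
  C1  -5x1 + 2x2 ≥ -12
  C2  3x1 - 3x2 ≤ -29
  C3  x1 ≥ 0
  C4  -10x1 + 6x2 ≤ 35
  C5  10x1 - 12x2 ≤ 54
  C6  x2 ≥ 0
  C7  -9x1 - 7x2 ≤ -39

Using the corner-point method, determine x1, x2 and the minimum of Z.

x1 = 23/4, x2 = 185/12, minimum Z = 566/3

At the optimal vertex, 3x1 - 3x2 = -29 and -10x1 + 6x2 = 35.
Solving simultaneously gives x1 = 23/4, x2 = 185/12.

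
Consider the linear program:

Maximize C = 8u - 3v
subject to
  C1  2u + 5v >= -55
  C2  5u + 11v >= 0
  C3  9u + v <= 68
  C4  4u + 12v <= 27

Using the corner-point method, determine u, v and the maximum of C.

Feasible corners and C = 8u - 3v:
  (374/47, -170/47) → C = 3502/47
  (-297/16, 135/16) → C = -2781/16
  (789/104, -29/104) → C = 6399/104

The optimum lies where 5u + 11v = 0 and 9u + v = 68.
Solving simultaneously gives u = 374/47, v = -170/47.

u = 374/47, v = -170/47, maximum C = 3502/47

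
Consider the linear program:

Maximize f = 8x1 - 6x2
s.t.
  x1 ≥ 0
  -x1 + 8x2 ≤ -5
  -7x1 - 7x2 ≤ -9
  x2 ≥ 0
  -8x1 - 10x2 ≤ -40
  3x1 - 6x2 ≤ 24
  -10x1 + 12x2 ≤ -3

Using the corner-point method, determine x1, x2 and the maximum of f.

x1 = 9, x2 = 1/2, maximum f = 69

The optimum lies where -x1 + 8x2 = -5 and 3x1 - 6x2 = 24.
Solving simultaneously gives x1 = 9, x2 = 1/2.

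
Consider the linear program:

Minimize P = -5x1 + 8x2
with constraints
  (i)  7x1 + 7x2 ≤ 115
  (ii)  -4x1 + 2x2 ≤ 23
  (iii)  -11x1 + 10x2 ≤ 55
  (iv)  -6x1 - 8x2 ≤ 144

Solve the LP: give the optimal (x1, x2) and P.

x1 = 964/7, x2 = -849/7, minimum P = -11612/7

Extreme points and P = -5x1 + 8x2:
  (255/49, 550/49) → P = 3125/49
  (964/7, -849/7) → P = -11612/7
  (-20/3, -11/6) → P = 56/3
  (-118/11, -219/22) → P = -26

The binding constraints are 7x1 + 7x2 = 115 and -6x1 - 8x2 = 144.
Solving simultaneously gives x1 = 964/7, x2 = -849/7.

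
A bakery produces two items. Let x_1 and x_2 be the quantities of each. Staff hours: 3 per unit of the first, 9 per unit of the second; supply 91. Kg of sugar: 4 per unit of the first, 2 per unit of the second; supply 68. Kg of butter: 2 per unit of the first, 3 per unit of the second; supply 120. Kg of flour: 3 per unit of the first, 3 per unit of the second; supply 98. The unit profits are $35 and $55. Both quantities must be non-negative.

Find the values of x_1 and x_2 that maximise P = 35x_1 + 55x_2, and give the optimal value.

x_1 = 43/3, x_2 = 16/3, maximum P = 795

At the optimal vertex, 3x_1 + 9x_2 = 91 and 4x_1 + 2x_2 = 68.
Solving simultaneously gives x_1 = 43/3, x_2 = 16/3.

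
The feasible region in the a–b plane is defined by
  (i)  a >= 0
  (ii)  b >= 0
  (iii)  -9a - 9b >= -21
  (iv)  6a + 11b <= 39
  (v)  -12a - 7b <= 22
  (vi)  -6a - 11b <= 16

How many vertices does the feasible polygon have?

3

Intersecting each pair of boundary lines and keeping only the points that satisfy every inequality leaves:
  (0, 0)
  (0, 7/3)
  (7/3, 0)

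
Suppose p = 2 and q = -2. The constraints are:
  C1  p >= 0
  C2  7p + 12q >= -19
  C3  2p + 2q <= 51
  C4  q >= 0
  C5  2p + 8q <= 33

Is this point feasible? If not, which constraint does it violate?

not feasible — violates C4

Constraint C4: q = -2, which is not ≥ 0. All other constraints are satisfied.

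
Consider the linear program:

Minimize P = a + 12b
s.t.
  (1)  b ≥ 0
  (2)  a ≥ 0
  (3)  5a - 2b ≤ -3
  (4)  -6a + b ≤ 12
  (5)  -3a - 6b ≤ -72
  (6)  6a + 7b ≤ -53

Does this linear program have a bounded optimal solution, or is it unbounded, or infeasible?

infeasible

The boundaries a = 0 and -6a + b = 12 meet at (0, 12), but that point violates 6a + 7b ≤ -53. Every candidate vertex is excluded by some other constraint, so the feasible region is empty.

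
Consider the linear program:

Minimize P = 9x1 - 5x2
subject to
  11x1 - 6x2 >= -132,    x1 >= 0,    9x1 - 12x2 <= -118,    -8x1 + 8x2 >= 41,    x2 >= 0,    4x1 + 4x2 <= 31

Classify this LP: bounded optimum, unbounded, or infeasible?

infeasible

The boundaries 11x1 - 6x2 = -132 and x1 = 0 meet at (0, 22), but that point violates 4x1 + 4x2 ≤ 31. Every candidate vertex is excluded by some other constraint, so the feasible region is empty.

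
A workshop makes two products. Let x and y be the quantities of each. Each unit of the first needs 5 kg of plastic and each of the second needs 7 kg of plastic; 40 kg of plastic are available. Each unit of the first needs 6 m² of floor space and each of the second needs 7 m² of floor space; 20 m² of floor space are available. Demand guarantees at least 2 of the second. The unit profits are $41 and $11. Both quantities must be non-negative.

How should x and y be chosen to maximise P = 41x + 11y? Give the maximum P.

x = 1, y = 2, maximum P = 63

Corner points and P = 41x + 11y:
  (0, 20/7) → P = 220/7
  (0, 2) → P = 22
  (1, 2) → P = 63

The optimum lies where 6x + 7y = 20 and y = 2.
Solving simultaneously gives x = 1, y = 2.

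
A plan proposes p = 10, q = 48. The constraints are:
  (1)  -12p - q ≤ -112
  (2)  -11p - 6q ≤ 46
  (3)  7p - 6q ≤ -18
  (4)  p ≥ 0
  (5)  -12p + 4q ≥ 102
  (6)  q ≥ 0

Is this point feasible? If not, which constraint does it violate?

not feasible — violates (5)

Constraint (5): -12p + 4q = 72, which is not ≥ 102. All other constraints are satisfied.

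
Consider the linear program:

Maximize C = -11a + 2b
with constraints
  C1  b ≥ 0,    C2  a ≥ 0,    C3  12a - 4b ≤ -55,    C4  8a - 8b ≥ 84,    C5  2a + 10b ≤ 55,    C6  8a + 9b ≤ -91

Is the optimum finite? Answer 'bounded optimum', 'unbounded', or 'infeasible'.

The boundaries 2a + 10b = 55 and 8a + 9b = -91 meet at (-1405/62, 311/31), but that point violates a ≥ 0. Every candidate vertex is excluded by some other constraint, so the feasible region is empty.

infeasible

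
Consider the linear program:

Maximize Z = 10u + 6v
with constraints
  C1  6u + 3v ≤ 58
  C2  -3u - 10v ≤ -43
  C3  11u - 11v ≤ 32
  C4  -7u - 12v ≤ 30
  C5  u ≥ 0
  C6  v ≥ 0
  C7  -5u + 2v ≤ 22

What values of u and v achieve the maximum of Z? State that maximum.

u = 50/27, v = 422/27, maximum Z = 3032/27

At the optimal vertex, 6u + 3v = 58 and -5u + 2v = 22.
Solving simultaneously gives u = 50/27, v = 422/27.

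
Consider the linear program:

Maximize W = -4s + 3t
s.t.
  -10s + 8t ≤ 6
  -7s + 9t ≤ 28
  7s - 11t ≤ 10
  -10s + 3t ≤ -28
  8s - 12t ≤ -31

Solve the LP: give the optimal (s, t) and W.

s = 121/25, t = 34/5, maximum W = 26/25

Vertices and W = -4s + 3t:
  (5, 7) → W = 1
  (121/25, 34/5) → W = 26/25
  (143/32, 89/16) → W = -19/16
The feasible region is unbounded (it extends along (9, 7), (3, 2)), but W strictly decreases along every unbounded feasible direction, so there is no improving ray and the maximum is attained at a vertex.

At the optimal vertex, -10s + 8t = 6 and -10s + 3t = -28.
Solving simultaneously gives s = 121/25, t = 34/5.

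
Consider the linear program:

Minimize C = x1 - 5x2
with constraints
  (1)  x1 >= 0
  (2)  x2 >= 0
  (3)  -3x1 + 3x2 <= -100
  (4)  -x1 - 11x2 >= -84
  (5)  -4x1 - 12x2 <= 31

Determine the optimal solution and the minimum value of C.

x1 = 338/9, x2 = 38/9, minimum C = 148/9

The optimum lies where -3x1 + 3x2 = -100 and -x1 - 11x2 = -84.
Solving simultaneously gives x1 = 338/9, x2 = 38/9.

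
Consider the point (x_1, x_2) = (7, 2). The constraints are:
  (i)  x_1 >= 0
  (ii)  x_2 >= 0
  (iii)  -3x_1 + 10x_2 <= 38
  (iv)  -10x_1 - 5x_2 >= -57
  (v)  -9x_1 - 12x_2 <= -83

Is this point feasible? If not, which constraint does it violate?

Constraint (iv): -10x_1 - 5x_2 = -80, which is not ≥ -57. All other constraints are satisfied.

not feasible — violates (iv)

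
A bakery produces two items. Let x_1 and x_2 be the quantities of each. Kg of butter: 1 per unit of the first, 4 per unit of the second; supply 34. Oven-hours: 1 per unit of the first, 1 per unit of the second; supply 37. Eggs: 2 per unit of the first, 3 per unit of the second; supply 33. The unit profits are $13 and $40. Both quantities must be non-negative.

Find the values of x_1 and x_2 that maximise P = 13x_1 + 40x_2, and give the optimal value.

The optimum lies where x_1 + 4x_2 = 34 and 2x_1 + 3x_2 = 33.
Solving simultaneously gives x_1 = 6, x_2 = 7.

x_1 = 6, x_2 = 7, maximum P = 358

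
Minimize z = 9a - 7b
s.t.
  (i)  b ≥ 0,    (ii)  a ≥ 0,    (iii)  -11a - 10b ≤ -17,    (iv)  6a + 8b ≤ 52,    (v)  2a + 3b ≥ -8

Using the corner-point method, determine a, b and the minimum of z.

a = 0, b = 13/2, minimum z = -91/2

Feasible corners and z = 9a - 7b:
  (17/11, 0) → z = 153/11
  (26/3, 0) → z = 78
  (0, 17/10) → z = -119/10
  (0, 13/2) → z = -91/2

The binding constraints are a = 0 and 6a + 8b = 52.
Solving simultaneously gives a = 0, b = 13/2.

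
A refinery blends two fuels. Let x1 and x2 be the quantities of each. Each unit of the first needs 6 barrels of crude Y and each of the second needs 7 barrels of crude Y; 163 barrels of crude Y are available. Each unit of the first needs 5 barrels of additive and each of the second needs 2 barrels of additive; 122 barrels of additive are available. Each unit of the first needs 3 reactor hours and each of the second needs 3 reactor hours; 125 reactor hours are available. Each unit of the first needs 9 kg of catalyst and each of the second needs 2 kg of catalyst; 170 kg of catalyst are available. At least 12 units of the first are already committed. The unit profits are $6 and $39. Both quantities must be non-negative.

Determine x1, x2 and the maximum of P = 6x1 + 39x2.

x1 = 12, x2 = 13, maximum P = 579

Feasible corners and P = 6x1 + 39x2:
  (170/9, 0) → P = 340/3
  (12, 0) → P = 72
  (288/17, 149/17) → P = 7539/17
  (12, 13) → P = 579

The binding constraints are 6x1 + 7x2 = 163 and x1 = 12.
Solving simultaneously gives x1 = 12, x2 = 13.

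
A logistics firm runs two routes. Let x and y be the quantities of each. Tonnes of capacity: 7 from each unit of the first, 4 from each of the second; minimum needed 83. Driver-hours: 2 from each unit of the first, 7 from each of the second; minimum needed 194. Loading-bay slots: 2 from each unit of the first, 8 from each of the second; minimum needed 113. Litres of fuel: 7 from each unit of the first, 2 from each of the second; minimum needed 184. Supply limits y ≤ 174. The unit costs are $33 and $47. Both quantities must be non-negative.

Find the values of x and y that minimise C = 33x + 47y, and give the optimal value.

x = 20, y = 22, minimum C = 1694

Corner points and C = 33x + 47y:
  (0, 92) → C = 4324
  (0, 174) → C = 8178
  (97, 0) → C = 3201
  (20, 22) → C = 1694
The feasible region is unbounded (it extends along (1, 0)), but C strictly increases along every unbounded feasible direction, so there is no improving ray and the minimum is attained at a vertex.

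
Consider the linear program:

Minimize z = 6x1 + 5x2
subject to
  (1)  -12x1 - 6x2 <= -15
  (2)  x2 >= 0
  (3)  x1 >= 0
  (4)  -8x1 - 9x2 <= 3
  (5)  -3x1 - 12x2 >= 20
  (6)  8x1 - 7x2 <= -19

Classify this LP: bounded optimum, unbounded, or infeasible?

The boundaries x1 = 0 and 8x1 - 7x2 = -19 meet at (0, 19/7), but that point violates -3x1 - 12x2 ≥ 20. Every candidate vertex is excluded by some other constraint, so the feasible region is empty.

infeasible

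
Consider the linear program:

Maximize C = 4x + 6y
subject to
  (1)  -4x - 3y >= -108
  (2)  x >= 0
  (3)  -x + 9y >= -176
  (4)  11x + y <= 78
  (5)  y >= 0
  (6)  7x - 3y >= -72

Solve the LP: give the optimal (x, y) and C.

x = 36/11, y = 348/11, maximum C = 2232/11

Extreme points and C = 4x + 6y:
  (126/29, 876/29) → C = 5760/29
  (36/11, 348/11) → C = 2232/11
  (0, 0) → C = 0
  (0, 24) → C = 144
  (78/11, 0) → C = 312/11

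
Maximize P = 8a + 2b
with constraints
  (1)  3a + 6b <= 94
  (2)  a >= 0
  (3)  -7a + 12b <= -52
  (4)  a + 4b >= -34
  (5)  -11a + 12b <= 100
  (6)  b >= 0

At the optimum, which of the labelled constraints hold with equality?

Corner points and P = 8a + 2b:
  (240/13, 251/39) → P = 6262/39
  (94/3, 0) → P = 752/3
  (52/7, 0) → P = 416/7

The maximum is at (94/3, 0). Substituting into each constraint, equality holds for (1) and (6); the remaining constraints have slack.

(1) and (6)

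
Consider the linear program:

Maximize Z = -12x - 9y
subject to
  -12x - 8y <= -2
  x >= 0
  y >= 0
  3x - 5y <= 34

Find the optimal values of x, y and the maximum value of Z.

x = 1/6, y = 0, maximum Z = -2

The feasible region is unbounded (it extends along (0, 1), (5, 3)), but Z strictly decreases along every unbounded feasible direction, so there is no improving ray and the maximum is attained at a vertex.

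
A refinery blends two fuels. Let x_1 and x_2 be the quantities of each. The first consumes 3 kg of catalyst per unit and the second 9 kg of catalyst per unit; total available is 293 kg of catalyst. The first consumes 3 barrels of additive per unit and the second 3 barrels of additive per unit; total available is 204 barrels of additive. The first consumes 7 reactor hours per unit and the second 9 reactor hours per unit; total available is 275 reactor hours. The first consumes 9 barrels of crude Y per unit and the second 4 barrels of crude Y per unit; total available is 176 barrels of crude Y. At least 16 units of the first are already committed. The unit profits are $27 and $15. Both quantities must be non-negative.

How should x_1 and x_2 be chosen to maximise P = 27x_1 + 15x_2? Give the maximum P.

x_1 = 16, x_2 = 8, maximum P = 552

Vertices and P = 27x_1 + 15x_2:
  (176/9, 0) → P = 528
  (16, 0) → P = 432
  (16, 8) → P = 552

The binding constraints are 9x_1 + 4x_2 = 176 and x_1 = 16.
Solving simultaneously gives x_1 = 16, x_2 = 8.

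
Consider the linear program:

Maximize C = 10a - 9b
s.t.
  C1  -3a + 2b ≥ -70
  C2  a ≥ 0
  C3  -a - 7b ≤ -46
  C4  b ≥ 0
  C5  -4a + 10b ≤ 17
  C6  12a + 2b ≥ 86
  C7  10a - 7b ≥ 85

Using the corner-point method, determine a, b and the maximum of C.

Vertices and C = 10a - 9b:
  (582/23, 68/23) → C = 5208/23
  (367/11, 331/22) → C = 4361/22
  (131/11, 375/77) → C = 5795/77
  (323/24, 85/12) → C = 425/6

The binding constraints are -3a + 2b = -70 and -a - 7b = -46.
Solving simultaneously gives a = 582/23, b = 68/23.

a = 582/23, b = 68/23, maximum C = 5208/23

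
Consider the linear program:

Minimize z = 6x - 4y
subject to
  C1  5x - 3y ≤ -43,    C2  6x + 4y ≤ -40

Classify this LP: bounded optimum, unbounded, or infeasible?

From the feasible point (-146/19, 29/19), moving in the direction (-4, 6) keeps every constraint satisfied while z decreases without bound.

unbounded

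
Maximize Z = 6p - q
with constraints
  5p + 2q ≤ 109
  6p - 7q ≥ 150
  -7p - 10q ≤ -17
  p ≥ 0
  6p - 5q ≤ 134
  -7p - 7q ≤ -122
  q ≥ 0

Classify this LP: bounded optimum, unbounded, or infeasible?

The boundaries 5p + 2q = 109 and p = 0 meet at (0, 109/2), but that point violates 6p - 7q ≥ 150. Every candidate vertex is excluded by some other constraint, so the feasible region is empty.

infeasible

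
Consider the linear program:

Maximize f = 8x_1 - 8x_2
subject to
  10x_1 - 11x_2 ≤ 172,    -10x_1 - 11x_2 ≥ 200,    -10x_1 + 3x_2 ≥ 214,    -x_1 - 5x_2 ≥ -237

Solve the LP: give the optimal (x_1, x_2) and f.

x_1 = -287/8, x_2 = -193/4, maximum f = 99

Corner points and f = 8x_1 - 8x_2:
  (-287/8, -193/4) → f = 99
  (-211/10, 1) → f = -884/5
  (-3607/39, 2570/39) → f = -16472/13
The feasible region is unbounded (it extends along (-5, 1), (-11, -10)), but f strictly decreases along every unbounded feasible direction, so there is no improving ray and the maximum is attained at a vertex.

At the optimal vertex, 10x_1 - 11x_2 = 172 and -10x_1 + 3x_2 = 214.
Solving simultaneously gives x_1 = -287/8, x_2 = -193/4.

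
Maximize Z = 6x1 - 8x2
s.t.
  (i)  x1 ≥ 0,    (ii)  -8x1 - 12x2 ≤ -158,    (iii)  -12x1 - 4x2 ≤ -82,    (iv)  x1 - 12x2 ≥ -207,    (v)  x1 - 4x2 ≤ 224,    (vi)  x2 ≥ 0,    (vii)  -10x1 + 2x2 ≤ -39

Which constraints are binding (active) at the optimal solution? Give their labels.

(iv) and (v)

Extreme points and Z = 6x1 - 8x2:
  (79/4, 0) → Z = 237/2
  (98/17, 317/34) → Z = -40
  (879/2, 431/8) → Z = 2206
  (441/59, 2109/118) → Z = -5790/59
  (224, 0) → Z = 1344

The maximum is at (879/2, 431/8). Substituting into each constraint, equality holds for (iv) and (v); the remaining constraints have slack.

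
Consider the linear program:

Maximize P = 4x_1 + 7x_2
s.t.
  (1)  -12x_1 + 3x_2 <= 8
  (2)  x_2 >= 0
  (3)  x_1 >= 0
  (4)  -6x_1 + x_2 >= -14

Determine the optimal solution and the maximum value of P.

x_1 = 25/3, x_2 = 36, maximum P = 856/3

Extreme points and P = 4x_1 + 7x_2:
  (0, 8/3) → P = 56/3
  (25/3, 36) → P = 856/3
  (0, 0) → P = 0
  (7/3, 0) → P = 28/3

The binding constraints are -12x_1 + 3x_2 = 8 and -6x_1 + x_2 = -14.
Solving simultaneously gives x_1 = 25/3, x_2 = 36.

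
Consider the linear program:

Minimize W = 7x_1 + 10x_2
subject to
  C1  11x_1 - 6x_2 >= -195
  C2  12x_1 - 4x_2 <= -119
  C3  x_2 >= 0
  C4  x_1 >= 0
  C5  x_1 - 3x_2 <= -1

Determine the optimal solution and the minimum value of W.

The optimum lies where 12x_1 - 4x_2 = -119 and x_1 = 0.
Solving simultaneously gives x_1 = 0, x_2 = 119/4.

x_1 = 0, x_2 = 119/4, minimum W = 595/2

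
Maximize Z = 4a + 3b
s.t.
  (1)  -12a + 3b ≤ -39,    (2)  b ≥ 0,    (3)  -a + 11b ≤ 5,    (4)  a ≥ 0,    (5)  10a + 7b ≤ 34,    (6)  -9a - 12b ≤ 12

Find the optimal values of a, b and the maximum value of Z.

a = 125/38, b = 3/19, maximum Z = 259/19

At the optimal vertex, -12a + 3b = -39 and 10a + 7b = 34.
Solving simultaneously gives a = 125/38, b = 3/19.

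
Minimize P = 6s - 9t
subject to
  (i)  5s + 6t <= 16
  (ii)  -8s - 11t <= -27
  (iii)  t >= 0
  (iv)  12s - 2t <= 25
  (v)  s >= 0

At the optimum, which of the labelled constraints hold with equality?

Extreme points and P = 6s - 9t:
  (2, 1) → P = 3
  (0, 8/3) → P = -24
  (0, 27/11) → P = -243/11

The minimum is at (0, 8/3). Substituting into each constraint, equality holds for (i) and (v); the remaining constraints have slack.

(i) and (v)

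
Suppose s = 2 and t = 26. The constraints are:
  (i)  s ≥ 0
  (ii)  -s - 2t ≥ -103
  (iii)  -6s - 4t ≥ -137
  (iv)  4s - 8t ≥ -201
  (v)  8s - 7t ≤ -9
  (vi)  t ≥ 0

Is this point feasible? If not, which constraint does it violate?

(i): 2 ≥ 0 ✓
(ii): -54 ≥ -103 ✓
(iii): -116 ≥ -137 ✓
(iv): -200 ≥ -201 ✓
(v): -166 ≤ -9 ✓
(vi): 26 ≥ 0 ✓

feasible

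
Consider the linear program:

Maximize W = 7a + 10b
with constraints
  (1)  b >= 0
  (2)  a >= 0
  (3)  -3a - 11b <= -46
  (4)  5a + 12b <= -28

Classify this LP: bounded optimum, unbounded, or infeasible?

infeasible

The boundaries b = 0 and -3a - 11b = -46 meet at (46/3, 0), but that point violates 5a + 12b ≤ -28. Every candidate vertex is excluded by some other constraint, so the feasible region is empty.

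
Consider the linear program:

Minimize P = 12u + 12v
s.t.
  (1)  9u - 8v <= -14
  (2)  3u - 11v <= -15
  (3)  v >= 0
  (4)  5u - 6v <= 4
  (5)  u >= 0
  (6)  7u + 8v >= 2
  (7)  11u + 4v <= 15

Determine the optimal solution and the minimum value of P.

The optimum lies where 9u - 8v = -14 and u = 0.
Solving simultaneously gives u = 0, v = 7/4.

u = 0, v = 7/4, minimum P = 21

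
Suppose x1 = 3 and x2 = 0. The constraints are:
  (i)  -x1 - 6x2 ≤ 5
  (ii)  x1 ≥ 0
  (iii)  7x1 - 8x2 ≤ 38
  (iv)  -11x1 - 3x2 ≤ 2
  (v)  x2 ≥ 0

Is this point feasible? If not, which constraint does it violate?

(i): -3 ≤ 5 ✓
(ii): 3 ≥ 0 ✓
(iii): 21 ≤ 38 ✓
(iv): -33 ≤ 2 ✓
(v): 0 ≥ 0 ✓

feasible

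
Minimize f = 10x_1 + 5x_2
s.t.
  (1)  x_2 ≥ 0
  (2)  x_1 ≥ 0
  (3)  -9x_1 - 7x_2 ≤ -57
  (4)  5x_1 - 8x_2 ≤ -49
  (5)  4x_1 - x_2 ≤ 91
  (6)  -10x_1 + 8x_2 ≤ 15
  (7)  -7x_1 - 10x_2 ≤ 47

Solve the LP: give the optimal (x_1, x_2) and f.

x_1 = 34/5, x_2 = 83/8, minimum f = 959/8

Vertices and f = 10x_1 + 5x_2:
  (259/9, 217/9) → f = 1225/3
  (34/5, 83/8) → f = 959/8
  (743/22, 485/11) → f = 6140/11

The optimum lies where 5x_1 - 8x_2 = -49 and -10x_1 + 8x_2 = 15.
Solving simultaneously gives x_1 = 34/5, x_2 = 83/8.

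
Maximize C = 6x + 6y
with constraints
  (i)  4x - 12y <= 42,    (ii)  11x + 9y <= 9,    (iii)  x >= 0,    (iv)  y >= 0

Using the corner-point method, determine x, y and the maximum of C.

x = 0, y = 1, maximum C = 6

Feasible corners and C = 6x + 6y:
  (0, 1) → C = 6
  (9/11, 0) → C = 54/11
  (0, 0) → C = 0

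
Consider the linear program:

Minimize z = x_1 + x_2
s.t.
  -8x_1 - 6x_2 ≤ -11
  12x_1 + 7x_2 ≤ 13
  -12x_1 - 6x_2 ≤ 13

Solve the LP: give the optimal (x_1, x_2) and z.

Feasible corners and z = x_1 + x_2:
  (1/16, 7/4) → z = 29/16
  (-6, 59/6) → z = 23/6
  (-169/12, 26) → z = 143/12

x_1 = 1/16, x_2 = 7/4, minimum z = 29/16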